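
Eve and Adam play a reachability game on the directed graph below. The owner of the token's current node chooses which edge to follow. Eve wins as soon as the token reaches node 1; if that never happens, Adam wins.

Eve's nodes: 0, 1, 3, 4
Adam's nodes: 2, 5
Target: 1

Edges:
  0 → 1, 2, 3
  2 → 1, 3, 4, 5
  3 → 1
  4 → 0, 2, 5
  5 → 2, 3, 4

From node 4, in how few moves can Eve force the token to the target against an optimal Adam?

A0 = {1}
A1: add {0, 3} — 0 (Eve) has 0→1; 3 (Eve) has 3→1.
A2: add {4} — 4 (Eve) has 4→0.
A3 = A2; e.g. 2 (Adam) can still go to 5. Fixed point.
4 enters the attractor at level 2, so Eve can force the target in 2 moves from there.

2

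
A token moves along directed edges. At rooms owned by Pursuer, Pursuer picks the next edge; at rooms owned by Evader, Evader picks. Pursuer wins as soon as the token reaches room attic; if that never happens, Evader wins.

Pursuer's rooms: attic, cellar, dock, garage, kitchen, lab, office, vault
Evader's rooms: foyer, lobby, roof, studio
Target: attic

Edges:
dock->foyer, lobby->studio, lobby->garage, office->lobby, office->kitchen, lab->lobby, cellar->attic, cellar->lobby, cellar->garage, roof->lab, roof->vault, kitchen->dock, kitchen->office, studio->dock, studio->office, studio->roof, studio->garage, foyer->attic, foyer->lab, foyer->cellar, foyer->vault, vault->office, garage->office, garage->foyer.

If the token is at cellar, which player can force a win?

Pursuer

A0 = {attic}
A1: add {cellar} — cellar (Pursuer) has cellar→attic.
A2 = A1; e.g. dock (Pursuer) has no edge into A1. Fixed point.
cellar ∈ A1, so Pursuer can force the target.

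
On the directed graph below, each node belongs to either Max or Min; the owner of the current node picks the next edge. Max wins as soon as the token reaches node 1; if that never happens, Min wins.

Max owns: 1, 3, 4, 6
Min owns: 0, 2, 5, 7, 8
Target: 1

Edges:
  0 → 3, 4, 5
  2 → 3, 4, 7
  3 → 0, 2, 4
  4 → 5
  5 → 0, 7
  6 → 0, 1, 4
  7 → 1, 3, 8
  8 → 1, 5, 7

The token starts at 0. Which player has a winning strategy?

Min

A0 = {1}
A1: add {6} — 6 (Max) has 6→1.
A2 = A1; e.g. 0 (Min) can still go to 3. Fixed point.
0 never enters the attractor, so Min can avoid the target forever.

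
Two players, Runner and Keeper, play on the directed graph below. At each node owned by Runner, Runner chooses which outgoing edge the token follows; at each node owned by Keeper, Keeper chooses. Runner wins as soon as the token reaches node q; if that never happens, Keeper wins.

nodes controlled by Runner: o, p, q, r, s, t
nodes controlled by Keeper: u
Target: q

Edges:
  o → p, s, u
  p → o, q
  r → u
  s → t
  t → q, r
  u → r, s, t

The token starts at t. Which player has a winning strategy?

Runner

A0 = {q}
A1: add {p, t} — p (Runner) has p→q; t (Runner) has t→q.
t ∈ A1, so Runner can force the target.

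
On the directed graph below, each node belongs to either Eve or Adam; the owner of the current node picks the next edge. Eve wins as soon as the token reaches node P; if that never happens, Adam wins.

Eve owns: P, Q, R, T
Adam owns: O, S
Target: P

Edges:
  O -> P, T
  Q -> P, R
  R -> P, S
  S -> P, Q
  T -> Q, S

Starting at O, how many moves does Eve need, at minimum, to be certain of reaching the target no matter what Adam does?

A0 = {P}
A1: add {Q, R} — Q (Eve) has Q→P; R (Eve) has R→P.
A2: add {S, T} — S (Adam): all of {P, Q} already in; T (Eve) has T→Q.
A3: add {O} — O (Adam): all of {P, T} already in.
A3 = all vertices. Fixed point.
O enters the attractor at level 3, so Eve can force the target in 3 moves from there.

3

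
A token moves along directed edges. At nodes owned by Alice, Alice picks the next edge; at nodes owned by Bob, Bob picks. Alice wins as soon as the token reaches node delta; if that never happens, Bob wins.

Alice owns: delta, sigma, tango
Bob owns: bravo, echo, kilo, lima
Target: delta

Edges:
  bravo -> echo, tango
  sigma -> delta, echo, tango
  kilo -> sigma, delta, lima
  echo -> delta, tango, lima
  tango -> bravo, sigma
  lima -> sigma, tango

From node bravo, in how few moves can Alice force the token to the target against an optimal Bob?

5

A0 = {delta}
A1: add {sigma} — sigma (Alice) has sigma→delta.
A2: add {tango} — tango (Alice) has tango→sigma.
A3: add {lima} — lima (Bob): all of {sigma, tango} already in.
A4: add {echo, kilo} — kilo (Bob): all of {sigma, delta, lima} already in; echo (Bob): all of {delta, tango, lima} already in.
A5: add {bravo} — bravo (Bob): all of {echo, tango} already in.
A5 = all vertices. Fixed point.
bravo enters the attractor at level 5, so Alice can force the target in 5 moves from there.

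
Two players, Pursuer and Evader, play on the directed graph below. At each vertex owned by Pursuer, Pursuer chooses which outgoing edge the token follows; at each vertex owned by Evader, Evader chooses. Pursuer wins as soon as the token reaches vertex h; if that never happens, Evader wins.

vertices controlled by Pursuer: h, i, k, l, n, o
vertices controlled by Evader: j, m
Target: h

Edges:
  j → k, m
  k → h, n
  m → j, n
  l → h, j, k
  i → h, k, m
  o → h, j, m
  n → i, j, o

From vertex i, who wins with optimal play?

A0 = {h}
A1: add {i, k, l, o} — i (Pursuer) has i→h; k (Pursuer) has k→h; l (Pursuer) has l→h; o (Pursuer) has o→h.
i ∈ A1, so Pursuer can force the target.

Pursuer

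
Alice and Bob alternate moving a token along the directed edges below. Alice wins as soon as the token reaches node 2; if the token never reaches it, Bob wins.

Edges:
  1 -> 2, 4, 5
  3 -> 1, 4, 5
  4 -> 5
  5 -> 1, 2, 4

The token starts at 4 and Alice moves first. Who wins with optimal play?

Track states (vertex, player-to-move).
A0 = {(2,Alice), (2,Bob)}
A1: add {(1,Alice), (5,Alice)}.
A2: add {(4,Bob)}.
A3: add {(3,Alice)}.
A4 = A3; e.g. (1,Bob) stays out. (4,Alice) never enters ⇒ Bob avoids the target.

Bob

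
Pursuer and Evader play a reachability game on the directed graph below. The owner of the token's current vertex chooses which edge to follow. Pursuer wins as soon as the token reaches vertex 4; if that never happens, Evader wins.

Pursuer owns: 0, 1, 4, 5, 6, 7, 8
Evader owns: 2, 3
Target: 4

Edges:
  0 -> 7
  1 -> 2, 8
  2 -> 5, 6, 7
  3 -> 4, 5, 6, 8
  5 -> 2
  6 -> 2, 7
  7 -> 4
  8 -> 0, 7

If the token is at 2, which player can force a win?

A0 = {4}
A1: add {7} — 7 (Pursuer) has 7→4.
A2: add {0, 6, 8} — 0 (Pursuer) has 0→7; 6 (Pursuer) has 6→7; 8 (Pursuer) has 8→7.
A3: add {1} — 1 (Pursuer) has 1→8.
A4 = A3; e.g. 2 (Evader) can still go to 5. Fixed point.
2 never enters the attractor, so Evader can avoid the target forever.

Evader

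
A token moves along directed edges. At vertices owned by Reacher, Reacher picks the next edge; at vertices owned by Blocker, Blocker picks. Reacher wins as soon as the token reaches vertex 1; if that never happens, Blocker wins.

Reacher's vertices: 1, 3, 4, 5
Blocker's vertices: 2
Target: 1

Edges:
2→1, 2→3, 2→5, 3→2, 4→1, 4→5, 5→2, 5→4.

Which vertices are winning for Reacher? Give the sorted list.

1, 4, 5

A0 = {1}
A1: add {4} — 4 (Reacher) has 4→1.
A2: add {5} — 5 (Reacher) has 5→4.
A3 = A2; e.g. 2 (Blocker) can still go to 3. Fixed point.
Reacher's winning region = {1, 4, 5}.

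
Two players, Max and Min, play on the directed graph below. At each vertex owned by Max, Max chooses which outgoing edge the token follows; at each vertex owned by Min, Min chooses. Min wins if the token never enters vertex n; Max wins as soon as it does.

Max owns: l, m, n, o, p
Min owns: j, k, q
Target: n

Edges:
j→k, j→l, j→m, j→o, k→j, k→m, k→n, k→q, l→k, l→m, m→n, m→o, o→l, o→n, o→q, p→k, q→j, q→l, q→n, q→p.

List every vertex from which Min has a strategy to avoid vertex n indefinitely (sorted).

A0 = {n}
A1: add {m, o} — m (Max) has m→n; o (Max) has o→n.
A2: add {l} — l (Max) has l→m.
A3 = A2; e.g. j (Min) can still go to k. Fixed point.
Max's attractor = {l, m, n, o}; Min avoids the target exactly from the complement.

j, k, p, q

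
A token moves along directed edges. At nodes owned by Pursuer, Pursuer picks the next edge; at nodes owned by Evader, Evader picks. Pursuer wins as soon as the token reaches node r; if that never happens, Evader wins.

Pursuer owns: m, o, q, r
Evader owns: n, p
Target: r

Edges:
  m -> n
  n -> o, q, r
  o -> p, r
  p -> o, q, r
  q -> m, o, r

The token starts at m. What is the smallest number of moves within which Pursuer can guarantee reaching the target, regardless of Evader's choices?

A0 = {r}
A1: add {o, q} — o (Pursuer) has o→r; q (Pursuer) has q→r.
A2: add {n, p} — n (Evader): all of {o, q, r} already in; p (Evader): all of {o, q, r} already in.
A3: add {m} — m (Pursuer) has m→n.
A3 = all vertices. Fixed point.
m enters the attractor at level 3, so Pursuer can force the target in 3 moves from there.

3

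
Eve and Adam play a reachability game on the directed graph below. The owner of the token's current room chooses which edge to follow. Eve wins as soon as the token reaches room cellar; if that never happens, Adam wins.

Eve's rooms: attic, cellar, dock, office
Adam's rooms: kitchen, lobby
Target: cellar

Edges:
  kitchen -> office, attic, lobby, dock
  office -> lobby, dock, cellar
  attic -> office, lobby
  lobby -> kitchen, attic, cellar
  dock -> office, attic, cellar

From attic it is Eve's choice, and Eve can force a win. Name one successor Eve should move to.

A0 = {cellar}
A1: add {dock, office} — office (Eve) has office→cellar; dock (Eve) has dock→cellar.
A2: add {attic} — attic (Eve) has attic→office.
A3 = A2; e.g. kitchen (Adam) can still go to lobby. Fixed point.
From attic, successor office is in the attractor (rank 1); the other successor lobby is not.

office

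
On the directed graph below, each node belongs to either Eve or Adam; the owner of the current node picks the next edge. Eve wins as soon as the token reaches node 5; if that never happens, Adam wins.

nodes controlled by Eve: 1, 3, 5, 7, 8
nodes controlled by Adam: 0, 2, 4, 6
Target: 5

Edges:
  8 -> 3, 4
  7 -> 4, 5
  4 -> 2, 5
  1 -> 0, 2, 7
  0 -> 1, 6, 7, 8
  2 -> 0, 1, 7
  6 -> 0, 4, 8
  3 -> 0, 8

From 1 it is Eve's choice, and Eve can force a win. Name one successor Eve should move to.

7

A0 = {5}
A1: add {7} — 7 (Eve) has 7→5.
A2: add {1} — 1 (Eve) has 1→7.
A3 = A2; e.g. 0 (Adam) can still go to 6. Fixed point.
From 1, successor 7 is in the attractor (rank 1); the other successors 0, 2 are not.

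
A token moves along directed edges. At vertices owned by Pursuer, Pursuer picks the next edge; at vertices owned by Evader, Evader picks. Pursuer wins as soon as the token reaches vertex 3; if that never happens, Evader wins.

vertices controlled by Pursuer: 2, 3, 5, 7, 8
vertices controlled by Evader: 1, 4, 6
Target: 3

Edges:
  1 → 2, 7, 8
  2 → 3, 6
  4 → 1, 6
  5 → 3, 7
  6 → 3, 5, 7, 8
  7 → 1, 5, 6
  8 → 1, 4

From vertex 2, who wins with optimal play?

Pursuer

A0 = {3}
A1: add {2, 5} — 2 (Pursuer) has 2→3; 5 (Pursuer) has 5→3.
2 ∈ A1, so Pursuer can force the target.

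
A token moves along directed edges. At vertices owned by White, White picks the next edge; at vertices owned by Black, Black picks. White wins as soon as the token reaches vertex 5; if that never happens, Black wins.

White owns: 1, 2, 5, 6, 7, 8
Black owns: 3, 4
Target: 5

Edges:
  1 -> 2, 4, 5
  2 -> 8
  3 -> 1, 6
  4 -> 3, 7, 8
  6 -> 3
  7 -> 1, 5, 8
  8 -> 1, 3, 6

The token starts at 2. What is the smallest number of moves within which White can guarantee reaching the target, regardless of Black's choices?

A0 = {5}
A1: add {1, 7} — 1 (White) has 1→5; 7 (White) has 7→5.
A2: add {8} — 8 (White) has 8→1.
A3: add {2} — 2 (White) has 2→8.
A4 = A3; e.g. 3 (Black) can still go to 6. Fixed point.
2 enters the attractor at level 3, so White can force the target in 3 moves from there.

3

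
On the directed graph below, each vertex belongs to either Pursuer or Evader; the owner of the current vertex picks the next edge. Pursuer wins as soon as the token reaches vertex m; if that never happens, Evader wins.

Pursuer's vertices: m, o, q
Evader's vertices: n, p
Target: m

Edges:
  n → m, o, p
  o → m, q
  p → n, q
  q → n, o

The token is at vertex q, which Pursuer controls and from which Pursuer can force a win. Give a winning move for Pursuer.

o

A0 = {m}
A1: add {o} — o (Pursuer) has o→m.
A2: add {q} — q (Pursuer) has q→o.
A3 = A2; e.g. n (Evader) can still go to p. Fixed point.
From q, successor o is in the attractor (rank 1); the other successor n is not.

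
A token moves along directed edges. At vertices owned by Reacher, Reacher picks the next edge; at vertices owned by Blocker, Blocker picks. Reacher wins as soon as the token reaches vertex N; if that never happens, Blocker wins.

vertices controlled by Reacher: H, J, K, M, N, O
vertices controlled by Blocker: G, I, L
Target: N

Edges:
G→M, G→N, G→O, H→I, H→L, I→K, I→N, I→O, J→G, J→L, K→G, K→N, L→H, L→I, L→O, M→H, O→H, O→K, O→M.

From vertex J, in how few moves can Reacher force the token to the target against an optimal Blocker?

6

A0 = {N}
A1: add {K} — K (Reacher) has K→N.
A2: add {O} — O (Reacher) has O→K.
A3: add {I} — I (Blocker): all of {K, N, O} already in.
A4: add {H} — H (Reacher) has H→I.
A5: add {L, M} — L (Blocker): all of {H, I, O} already in; M (Reacher) has M→H.
A6: add {G, J} — G (Blocker): all of {M, N, O} already in; J (Reacher) has J→L.
A6 = all vertices. Fixed point.
J enters the attractor at level 6, so Reacher can force the target in 6 moves from there.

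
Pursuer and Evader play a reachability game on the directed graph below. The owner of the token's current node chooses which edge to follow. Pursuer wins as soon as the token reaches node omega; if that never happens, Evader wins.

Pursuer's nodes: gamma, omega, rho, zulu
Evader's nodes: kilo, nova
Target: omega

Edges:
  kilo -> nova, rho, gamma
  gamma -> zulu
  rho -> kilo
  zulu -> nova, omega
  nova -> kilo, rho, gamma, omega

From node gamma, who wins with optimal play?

Pursuer

A0 = {omega}
A1: add {zulu} — zulu (Pursuer) has zulu→omega.
A2: add {gamma} — gamma (Pursuer) has gamma→zulu.
A3 = A2; e.g. kilo (Evader) can still go to nova. Fixed point.
gamma ∈ A2, so Pursuer can force the target.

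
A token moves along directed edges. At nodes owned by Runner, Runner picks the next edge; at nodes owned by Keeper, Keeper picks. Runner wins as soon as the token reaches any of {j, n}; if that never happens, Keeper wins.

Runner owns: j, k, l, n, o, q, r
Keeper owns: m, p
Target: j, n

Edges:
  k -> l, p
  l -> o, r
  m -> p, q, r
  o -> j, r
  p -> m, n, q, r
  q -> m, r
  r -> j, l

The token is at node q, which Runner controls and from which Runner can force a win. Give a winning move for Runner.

r

A0 = {j, n}
A1: add {o, r} — o (Runner) has o→j; r (Runner) has r→j.
A2: add {l, q} — l (Runner) has l→o; q (Runner) has q→r.
A3: add {k} — k (Runner) has k→l.
A4 = A3; e.g. m (Keeper) can still go to p. Fixed point.
From q, successor r is in the attractor (rank 1); the other successor m is not.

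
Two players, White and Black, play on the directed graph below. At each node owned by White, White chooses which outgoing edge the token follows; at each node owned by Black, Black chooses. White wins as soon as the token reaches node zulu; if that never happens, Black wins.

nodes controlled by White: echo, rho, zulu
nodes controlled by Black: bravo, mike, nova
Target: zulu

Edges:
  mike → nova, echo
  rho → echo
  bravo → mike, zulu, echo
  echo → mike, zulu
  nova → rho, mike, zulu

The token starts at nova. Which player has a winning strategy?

Black

A0 = {zulu}
A1: add {echo} — echo (White) has echo→zulu.
A2: add {rho} — rho (White) has rho→echo.
A3 = A2; e.g. bravo (Black) can still go to mike. Fixed point.
nova never enters the attractor, so Black can avoid the target forever.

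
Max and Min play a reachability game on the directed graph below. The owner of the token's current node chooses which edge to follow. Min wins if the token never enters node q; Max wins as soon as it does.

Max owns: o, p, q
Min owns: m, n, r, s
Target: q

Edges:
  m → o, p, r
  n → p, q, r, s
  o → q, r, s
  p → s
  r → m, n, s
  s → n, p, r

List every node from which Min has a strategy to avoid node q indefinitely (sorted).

m, n, p, r, s

A0 = {q}
A1: add {o} — o (Max) has o→q.
A2 = A1; e.g. m (Min) can still go to p. Fixed point.
Max's attractor = {o, q}; Min avoids the target exactly from the complement.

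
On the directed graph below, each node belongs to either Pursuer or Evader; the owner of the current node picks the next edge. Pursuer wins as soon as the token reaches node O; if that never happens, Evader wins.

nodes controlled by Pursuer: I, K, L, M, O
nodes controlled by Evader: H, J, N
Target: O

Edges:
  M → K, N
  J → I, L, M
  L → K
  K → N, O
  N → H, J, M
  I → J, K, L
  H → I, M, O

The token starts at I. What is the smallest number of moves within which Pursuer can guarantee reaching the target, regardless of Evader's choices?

A0 = {O}
A1: add {K} — K (Pursuer) has K→O.
A2: add {I, L, M} — I (Pursuer) has I→K; L (Pursuer) has L→K; M (Pursuer) has M→K.
I enters the attractor at level 2, so Pursuer can force the target in 2 moves from there.

2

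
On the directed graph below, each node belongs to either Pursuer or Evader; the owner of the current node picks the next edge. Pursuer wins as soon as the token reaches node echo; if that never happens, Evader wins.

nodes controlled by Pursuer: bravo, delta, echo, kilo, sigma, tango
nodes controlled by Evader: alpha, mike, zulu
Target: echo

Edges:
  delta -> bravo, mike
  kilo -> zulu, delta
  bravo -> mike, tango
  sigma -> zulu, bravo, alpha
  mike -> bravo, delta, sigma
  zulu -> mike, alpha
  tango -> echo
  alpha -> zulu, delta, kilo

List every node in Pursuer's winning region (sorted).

bravo, delta, echo, kilo, mike, sigma, tango

A0 = {echo}
A1: add {tango} — tango (Pursuer) has tango→echo.
A2: add {bravo} — bravo (Pursuer) has bravo→tango.
A3: add {delta, sigma} — delta (Pursuer) has delta→bravo; sigma (Pursuer) has sigma→bravo.
A4: add {kilo, mike} — mike (Evader): all of {bravo, delta, sigma} already in; kilo (Pursuer) has kilo→delta.
A5 = A4; e.g. zulu (Evader) can still go to alpha. Fixed point.
Pursuer's winning region = {bravo, delta, echo, kilo, mike, sigma, tango}.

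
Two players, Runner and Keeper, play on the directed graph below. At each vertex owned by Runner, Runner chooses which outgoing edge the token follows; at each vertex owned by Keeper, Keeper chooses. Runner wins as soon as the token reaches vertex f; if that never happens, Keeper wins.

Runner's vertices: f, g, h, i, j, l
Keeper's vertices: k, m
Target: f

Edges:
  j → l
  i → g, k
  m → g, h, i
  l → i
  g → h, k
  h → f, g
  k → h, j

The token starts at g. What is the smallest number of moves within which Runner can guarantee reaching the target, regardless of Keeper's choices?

A0 = {f}
A1: add {h} — h (Runner) has h→f.
A2: add {g} — g (Runner) has g→h.
g enters the attractor at level 2, so Runner can force the target in 2 moves from there.

2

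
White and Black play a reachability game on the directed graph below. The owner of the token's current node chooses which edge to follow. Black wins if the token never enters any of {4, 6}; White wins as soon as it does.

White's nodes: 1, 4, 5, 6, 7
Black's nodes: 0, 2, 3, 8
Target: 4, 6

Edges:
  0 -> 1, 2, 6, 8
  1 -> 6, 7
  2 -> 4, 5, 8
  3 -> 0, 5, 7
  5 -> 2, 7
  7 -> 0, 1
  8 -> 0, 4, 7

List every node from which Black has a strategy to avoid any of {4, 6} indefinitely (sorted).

0, 2, 3, 8

A0 = {4, 6}
A1: add {1} — 1 (White) has 1→6.
A2: add {7} — 7 (White) has 7→1.
A3: add {5} — 5 (White) has 5→7.
A4 = A3; e.g. 0 (Black) can still go to 2. Fixed point.
White's attractor = {1, 4, 5, 6, 7}; Black avoids the target exactly from the complement.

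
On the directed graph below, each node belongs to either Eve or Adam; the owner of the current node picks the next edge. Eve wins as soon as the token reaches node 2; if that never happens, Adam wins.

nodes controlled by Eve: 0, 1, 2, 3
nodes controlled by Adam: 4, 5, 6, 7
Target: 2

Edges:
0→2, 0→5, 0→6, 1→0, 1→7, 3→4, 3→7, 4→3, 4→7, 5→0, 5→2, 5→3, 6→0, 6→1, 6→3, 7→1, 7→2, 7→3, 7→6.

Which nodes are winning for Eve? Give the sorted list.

A0 = {2}
A1: add {0} — 0 (Eve) has 0→2.
A2: add {1} — 1 (Eve) has 1→0.
A3 = A2; e.g. 3 (Eve) has no edge into A2. Fixed point.
Eve's winning region = {0, 1, 2}.

0, 1, 2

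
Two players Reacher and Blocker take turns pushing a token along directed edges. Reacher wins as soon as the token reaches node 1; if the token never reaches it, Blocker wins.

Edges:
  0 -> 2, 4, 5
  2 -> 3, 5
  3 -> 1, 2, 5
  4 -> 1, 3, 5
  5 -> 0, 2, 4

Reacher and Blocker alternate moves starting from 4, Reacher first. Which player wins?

Track states (vertex, player-to-move).
A0 = {(1,Reacher), (1,Blocker)}
A1: add {(3,Reacher), (4,Reacher)}.
(4,Reacher) ∈ A1 ⇒ Reacher forces the target.

Reacher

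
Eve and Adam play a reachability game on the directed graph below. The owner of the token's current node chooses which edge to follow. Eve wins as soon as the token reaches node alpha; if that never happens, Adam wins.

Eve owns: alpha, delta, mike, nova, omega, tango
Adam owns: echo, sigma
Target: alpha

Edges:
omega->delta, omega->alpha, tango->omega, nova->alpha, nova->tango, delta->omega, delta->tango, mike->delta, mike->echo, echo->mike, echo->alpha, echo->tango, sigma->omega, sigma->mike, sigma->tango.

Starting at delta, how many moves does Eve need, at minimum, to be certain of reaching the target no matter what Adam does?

A0 = {alpha}
A1: add {nova, omega} — omega (Eve) has omega→alpha; nova (Eve) has nova→alpha.
A2: add {delta, tango} — delta (Eve) has delta→omega; tango (Eve) has tango→omega.
delta enters the attractor at level 2, so Eve can force the target in 2 moves from there.

2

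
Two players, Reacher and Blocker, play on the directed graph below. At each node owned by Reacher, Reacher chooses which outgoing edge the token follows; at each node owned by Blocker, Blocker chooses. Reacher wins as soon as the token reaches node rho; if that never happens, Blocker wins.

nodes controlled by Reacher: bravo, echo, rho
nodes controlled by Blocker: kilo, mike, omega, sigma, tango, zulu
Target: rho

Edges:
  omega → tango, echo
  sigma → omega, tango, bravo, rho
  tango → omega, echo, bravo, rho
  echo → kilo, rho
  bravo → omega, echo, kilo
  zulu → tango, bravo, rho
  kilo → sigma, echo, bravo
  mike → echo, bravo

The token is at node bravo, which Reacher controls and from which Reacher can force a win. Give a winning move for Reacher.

A0 = {rho}
A1: add {echo} — echo (Reacher) has echo→rho.
A2: add {bravo} — bravo (Reacher) has bravo→echo.
A3: add {mike} — mike (Blocker): all of {echo, bravo} already in.
A4 = A3; e.g. omega (Blocker) can still go to tango. Fixed point.
From bravo, successor echo is in the attractor (rank 1); the other successors kilo, omega are not.

echo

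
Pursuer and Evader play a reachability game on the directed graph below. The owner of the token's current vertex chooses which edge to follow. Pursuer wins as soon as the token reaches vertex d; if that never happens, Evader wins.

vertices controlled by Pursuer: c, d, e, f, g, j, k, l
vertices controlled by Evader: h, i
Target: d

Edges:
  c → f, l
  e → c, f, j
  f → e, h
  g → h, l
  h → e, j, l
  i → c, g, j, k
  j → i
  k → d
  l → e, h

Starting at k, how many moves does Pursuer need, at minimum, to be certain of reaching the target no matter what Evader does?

1

A0 = {d}
A1: add {k} — k (Pursuer) has k→d.
A2 = A1; e.g. c (Pursuer) has no edge into A1. Fixed point.
k enters the attractor at level 1, so Pursuer can force the target in 1 move from there.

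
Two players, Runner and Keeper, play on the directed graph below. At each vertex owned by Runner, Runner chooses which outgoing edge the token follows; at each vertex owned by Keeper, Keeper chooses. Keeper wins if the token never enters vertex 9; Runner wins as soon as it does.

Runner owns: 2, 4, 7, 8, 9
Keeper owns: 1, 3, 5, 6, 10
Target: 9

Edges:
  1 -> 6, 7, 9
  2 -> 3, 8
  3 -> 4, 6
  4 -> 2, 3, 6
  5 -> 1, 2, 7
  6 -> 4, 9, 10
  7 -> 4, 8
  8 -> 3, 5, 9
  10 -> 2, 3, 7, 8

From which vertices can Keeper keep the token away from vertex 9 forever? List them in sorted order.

1, 3, 5, 6, 10

A0 = {9}
A1: add {8} — 8 (Runner) has 8→9.
A2: add {2, 7} — 2 (Runner) has 2→8; 7 (Runner) has 7→8.
A3: add {4} — 4 (Runner) has 4→2.
A4 = A3; e.g. 1 (Keeper) can still go to 6. Fixed point.
Runner's attractor = {2, 4, 7, 8, 9}; Keeper avoids the target exactly from the complement.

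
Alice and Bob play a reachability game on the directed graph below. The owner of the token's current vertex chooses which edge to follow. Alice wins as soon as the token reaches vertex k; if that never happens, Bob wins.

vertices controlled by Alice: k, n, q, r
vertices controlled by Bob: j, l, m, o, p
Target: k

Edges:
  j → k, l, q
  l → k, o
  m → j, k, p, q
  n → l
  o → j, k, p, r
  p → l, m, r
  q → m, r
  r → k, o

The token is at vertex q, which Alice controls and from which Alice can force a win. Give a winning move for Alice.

r

A0 = {k}
A1: add {r} — r (Alice) has r→k.
A2: add {q} — q (Alice) has q→r.
A3 = A2; e.g. j (Bob) can still go to l. Fixed point.
From q, successor r is in the attractor (rank 1); the other successor m is not.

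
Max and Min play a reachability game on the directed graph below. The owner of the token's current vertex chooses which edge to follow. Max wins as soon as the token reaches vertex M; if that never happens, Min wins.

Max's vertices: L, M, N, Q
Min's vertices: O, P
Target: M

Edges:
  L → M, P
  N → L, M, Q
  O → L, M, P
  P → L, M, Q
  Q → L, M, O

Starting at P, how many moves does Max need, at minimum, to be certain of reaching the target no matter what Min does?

A0 = {M}
A1: add {L, N, Q} — L (Max) has L→M; N (Max) has N→M; Q (Max) has Q→M.
A2: add {P} — P (Min): all of {L, M, Q} already in.
P enters the attractor at level 2, so Max can force the target in 2 moves from there.

2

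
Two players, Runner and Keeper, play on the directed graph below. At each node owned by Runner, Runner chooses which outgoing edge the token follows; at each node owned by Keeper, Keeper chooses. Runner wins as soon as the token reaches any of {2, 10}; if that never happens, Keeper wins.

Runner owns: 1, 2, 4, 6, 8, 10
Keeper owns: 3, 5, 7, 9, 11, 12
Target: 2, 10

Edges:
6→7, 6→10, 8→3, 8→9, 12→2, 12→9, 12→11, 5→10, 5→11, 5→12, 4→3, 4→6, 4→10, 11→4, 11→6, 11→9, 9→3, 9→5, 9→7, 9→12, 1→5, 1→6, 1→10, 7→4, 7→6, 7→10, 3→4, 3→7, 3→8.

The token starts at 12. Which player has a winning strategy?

Keeper

A0 = {2, 10}
A1: add {1, 4, 6} — 1 (Runner) has 1→10; 4 (Runner) has 4→10; 6 (Runner) has 6→10.
A2: add {7} — 7 (Keeper): all of {4, 6, 10} already in.
A3 = A2; e.g. 3 (Keeper) can still go to 8. Fixed point.
12 never enters the attractor, so Keeper can avoid the target forever.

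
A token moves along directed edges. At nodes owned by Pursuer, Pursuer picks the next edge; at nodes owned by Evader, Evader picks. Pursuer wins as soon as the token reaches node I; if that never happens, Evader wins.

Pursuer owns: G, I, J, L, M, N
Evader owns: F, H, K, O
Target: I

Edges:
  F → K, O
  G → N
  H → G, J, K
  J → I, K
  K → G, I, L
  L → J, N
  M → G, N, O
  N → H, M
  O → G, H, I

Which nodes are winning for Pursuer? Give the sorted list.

I, J, L

A0 = {I}
A1: add {J} — J (Pursuer) has J→I.
A2: add {L} — L (Pursuer) has L→J.
A3 = A2; e.g. F (Evader) can still go to K. Fixed point.
Pursuer's winning region = {I, J, L}.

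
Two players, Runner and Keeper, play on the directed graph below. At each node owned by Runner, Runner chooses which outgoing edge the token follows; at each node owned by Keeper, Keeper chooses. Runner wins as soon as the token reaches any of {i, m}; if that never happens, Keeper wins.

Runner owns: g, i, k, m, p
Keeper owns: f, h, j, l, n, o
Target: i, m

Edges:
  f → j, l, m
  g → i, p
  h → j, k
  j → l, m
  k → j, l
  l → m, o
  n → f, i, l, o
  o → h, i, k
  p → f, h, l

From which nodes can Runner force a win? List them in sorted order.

A0 = {i, m}
A1: add {g} — g (Runner) has g→i.
A2 = A1; e.g. f (Keeper) can still go to j. Fixed point.
Runner's winning region = {g, i, m}.

g, i, m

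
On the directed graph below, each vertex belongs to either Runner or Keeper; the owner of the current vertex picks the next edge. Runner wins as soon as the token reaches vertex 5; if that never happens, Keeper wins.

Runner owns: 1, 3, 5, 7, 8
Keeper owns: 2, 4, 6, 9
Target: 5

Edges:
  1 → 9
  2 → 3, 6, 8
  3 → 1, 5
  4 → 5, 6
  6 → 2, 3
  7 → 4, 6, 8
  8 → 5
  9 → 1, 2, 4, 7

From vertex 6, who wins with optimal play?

A0 = {5}
A1: add {3, 8} — 3 (Runner) has 3→5; 8 (Runner) has 8→5.
A2: add {7} — 7 (Runner) has 7→8.
A3 = A2; e.g. 1 (Runner) has no edge into A2. Fixed point.
6 never enters the attractor, so Keeper can avoid the target forever.

Keeper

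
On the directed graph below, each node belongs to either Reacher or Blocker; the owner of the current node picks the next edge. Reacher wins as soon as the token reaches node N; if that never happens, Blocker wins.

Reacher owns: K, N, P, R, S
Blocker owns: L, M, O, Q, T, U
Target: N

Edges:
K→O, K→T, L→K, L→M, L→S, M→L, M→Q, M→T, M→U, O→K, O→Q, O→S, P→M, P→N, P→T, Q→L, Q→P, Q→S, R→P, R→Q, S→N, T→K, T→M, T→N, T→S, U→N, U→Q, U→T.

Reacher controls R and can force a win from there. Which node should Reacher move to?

P

A0 = {N}
A1: add {P, S} — P (Reacher) has P→N; S (Reacher) has S→N.
A2: add {R} — R (Reacher) has R→P.
A3 = A2; e.g. K (Reacher) has no edge into A2. Fixed point.
From R, successor P is in the attractor (rank 1); the other successor Q is not.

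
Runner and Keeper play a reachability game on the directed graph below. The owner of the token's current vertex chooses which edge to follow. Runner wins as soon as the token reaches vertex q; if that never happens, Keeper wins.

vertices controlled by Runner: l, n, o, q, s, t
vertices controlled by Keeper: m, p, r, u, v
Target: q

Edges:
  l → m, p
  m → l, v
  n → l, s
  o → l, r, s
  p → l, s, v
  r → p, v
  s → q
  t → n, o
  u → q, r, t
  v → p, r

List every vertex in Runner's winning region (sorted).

A0 = {q}
A1: add {s} — s (Runner) has s→q.
A2: add {n, o} — n (Runner) has n→s; o (Runner) has o→s.
A3: add {t} — t (Runner) has t→n.
A4 = A3; e.g. l (Runner) has no edge into A3. Fixed point.
Runner's winning region = {n, o, q, s, t}.

n, o, q, s, t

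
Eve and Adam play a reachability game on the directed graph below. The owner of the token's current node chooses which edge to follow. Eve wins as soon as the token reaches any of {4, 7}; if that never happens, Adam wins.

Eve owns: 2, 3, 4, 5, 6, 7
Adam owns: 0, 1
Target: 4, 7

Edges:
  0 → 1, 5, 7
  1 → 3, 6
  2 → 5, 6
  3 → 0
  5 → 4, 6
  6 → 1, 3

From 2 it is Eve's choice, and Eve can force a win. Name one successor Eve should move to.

A0 = {4, 7}
A1: add {5} — 5 (Eve) has 5→4.
A2: add {2} — 2 (Eve) has 2→5.
A3 = A2; e.g. 0 (Adam) can still go to 1. Fixed point.
From 2, successor 5 is in the attractor (rank 1); the other successor 6 is not.

5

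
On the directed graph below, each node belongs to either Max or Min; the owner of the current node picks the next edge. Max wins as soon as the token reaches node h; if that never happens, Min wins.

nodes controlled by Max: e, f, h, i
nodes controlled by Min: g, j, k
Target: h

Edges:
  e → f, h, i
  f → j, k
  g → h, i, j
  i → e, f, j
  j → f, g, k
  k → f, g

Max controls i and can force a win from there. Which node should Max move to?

e

A0 = {h}
A1: add {e} — e (Max) has e→h.
A2: add {i} — i (Max) has i→e.
A3 = A2; e.g. f (Max) has no edge into A2. Fixed point.
From i, successor e is in the attractor (rank 1); the other successors f, j are not.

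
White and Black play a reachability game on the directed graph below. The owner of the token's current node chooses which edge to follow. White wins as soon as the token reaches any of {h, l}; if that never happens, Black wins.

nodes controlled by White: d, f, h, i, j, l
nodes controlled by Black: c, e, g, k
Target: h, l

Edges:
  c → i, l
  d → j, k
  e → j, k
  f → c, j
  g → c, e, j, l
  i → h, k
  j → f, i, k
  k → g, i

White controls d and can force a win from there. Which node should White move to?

j

A0 = {h, l}
A1: add {i} — i (White) has i→h.
A2: add {c, j} — c (Black): all of {i, l} already in; j (White) has j→i.
A3: add {d, f} — d (White) has d→j; f (White) has f→c.
A4 = A3; e.g. e (Black) can still go to k. Fixed point.
From d, successor j is in the attractor (rank 2); the other successor k is not.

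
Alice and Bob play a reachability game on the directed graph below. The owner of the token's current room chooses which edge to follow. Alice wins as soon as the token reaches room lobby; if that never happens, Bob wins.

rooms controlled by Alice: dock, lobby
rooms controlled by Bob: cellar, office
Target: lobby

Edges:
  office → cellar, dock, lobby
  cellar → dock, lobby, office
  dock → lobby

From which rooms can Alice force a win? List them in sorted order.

A0 = {lobby}
A1: add {dock} — dock (Alice) has dock→lobby.
A2 = A1; e.g. cellar (Bob) can still go to office. Fixed point.
Alice's winning region = {dock, lobby}.

dock, lobby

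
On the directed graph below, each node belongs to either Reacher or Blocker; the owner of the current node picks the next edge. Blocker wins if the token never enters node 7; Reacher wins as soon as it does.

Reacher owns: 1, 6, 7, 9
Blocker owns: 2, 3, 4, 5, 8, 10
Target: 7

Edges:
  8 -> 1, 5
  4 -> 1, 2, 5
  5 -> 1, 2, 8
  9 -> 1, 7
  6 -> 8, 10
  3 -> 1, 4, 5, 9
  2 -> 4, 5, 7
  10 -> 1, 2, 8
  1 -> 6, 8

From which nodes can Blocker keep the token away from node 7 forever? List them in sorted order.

1, 2, 3, 4, 5, 6, 8, 10

A0 = {7}
A1: add {9} — 9 (Reacher) has 9→7.
A2 = A1; e.g. 1 (Reacher) has no edge into A1. Fixed point.
Reacher's attractor = {7, 9}; Blocker avoids the target exactly from the complement.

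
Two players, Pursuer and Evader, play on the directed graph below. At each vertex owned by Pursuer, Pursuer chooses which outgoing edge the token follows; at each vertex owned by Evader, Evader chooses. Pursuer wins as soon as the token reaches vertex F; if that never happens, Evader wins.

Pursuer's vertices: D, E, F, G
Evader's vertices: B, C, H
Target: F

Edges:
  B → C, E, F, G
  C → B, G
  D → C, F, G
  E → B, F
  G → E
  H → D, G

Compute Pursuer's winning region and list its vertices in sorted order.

A0 = {F}
A1: add {D, E} — D (Pursuer) has D→F; E (Pursuer) has E→F.
A2: add {G} — G (Pursuer) has G→E.
A3: add {H} — H (Evader): all of {D, G} already in.
A4 = A3; e.g. B (Evader) can still go to C. Fixed point.
Pursuer's winning region = {D, E, F, G, H}.

D, E, F, G, H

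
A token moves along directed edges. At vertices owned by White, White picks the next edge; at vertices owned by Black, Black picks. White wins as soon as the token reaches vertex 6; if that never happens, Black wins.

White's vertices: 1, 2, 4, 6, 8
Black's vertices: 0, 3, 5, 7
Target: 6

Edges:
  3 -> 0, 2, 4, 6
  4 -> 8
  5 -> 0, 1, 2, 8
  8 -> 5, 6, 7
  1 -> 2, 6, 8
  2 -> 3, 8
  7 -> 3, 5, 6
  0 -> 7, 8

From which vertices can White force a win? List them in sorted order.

A0 = {6}
A1: add {1, 8} — 1 (White) has 1→6; 8 (White) has 8→6.
A2: add {2, 4} — 2 (White) has 2→8; 4 (White) has 4→8.
A3 = A2; e.g. 0 (Black) can still go to 7. Fixed point.
White's winning region = {1, 2, 4, 6, 8}.

1, 2, 4, 6, 8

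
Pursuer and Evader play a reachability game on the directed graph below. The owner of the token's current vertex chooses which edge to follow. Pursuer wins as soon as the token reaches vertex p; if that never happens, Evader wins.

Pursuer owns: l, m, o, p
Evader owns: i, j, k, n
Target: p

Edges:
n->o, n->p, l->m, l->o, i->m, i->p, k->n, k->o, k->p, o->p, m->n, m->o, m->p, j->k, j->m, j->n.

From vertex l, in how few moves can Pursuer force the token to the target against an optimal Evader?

2

A0 = {p}
A1: add {m, o} — m (Pursuer) has m→p; o (Pursuer) has o→p.
A2: add {i, l, n} — i (Evader): all of {m, p} already in; l (Pursuer) has l→m; n (Evader): all of {o, p} already in.
l enters the attractor at level 2, so Pursuer can force the target in 2 moves from there.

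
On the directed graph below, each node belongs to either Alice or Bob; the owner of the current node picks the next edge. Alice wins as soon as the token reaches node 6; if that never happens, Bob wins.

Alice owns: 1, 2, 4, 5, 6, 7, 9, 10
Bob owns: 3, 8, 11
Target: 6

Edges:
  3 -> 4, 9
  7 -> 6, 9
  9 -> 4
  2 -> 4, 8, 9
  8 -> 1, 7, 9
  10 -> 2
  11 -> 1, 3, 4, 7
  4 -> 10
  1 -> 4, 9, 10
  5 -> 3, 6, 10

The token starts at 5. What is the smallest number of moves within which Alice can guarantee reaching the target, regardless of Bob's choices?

A0 = {6}
A1: add {5, 7} — 5 (Alice) has 5→6; 7 (Alice) has 7→6.
A2 = A1; e.g. 1 (Alice) has no edge into A1. Fixed point.
5 enters the attractor at level 1, so Alice can force the target in 1 move from there.

1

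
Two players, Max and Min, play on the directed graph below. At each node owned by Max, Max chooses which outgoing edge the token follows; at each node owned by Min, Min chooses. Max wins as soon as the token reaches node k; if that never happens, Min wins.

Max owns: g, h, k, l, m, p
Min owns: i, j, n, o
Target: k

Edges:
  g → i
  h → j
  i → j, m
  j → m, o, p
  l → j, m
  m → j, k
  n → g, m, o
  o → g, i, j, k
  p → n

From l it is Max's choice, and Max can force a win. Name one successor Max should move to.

A0 = {k}
A1: add {m} — m (Max) has m→k.
A2: add {l} — l (Max) has l→m.
A3 = A2; e.g. g (Max) has no edge into A2. Fixed point.
From l, successor m is in the attractor (rank 1); the other successor j is not.

m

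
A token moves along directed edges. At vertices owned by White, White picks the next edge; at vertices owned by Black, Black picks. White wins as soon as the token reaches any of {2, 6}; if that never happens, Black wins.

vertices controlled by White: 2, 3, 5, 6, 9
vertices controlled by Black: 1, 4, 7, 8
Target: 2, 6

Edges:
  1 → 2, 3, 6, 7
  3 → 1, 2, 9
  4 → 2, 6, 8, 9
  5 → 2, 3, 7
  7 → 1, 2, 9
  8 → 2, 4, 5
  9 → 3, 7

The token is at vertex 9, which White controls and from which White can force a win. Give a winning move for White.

A0 = {2, 6}
A1: add {3, 5} — 3 (White) has 3→2; 5 (White) has 5→2.
A2: add {9} — 9 (White) has 9→3.
A3 = A2; e.g. 1 (Black) can still go to 7. Fixed point.
From 9, successor 3 is in the attractor (rank 1); the other successor 7 is not.

3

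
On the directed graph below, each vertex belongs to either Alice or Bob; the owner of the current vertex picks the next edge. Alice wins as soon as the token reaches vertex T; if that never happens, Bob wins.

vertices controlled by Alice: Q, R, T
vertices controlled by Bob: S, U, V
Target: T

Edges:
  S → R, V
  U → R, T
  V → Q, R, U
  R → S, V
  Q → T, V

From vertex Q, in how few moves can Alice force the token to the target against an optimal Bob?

1

A0 = {T}
A1: add {Q} — Q (Alice) has Q→T.
A2 = A1; e.g. R (Alice) has no edge into A1. Fixed point.
Q enters the attractor at level 1, so Alice can force the target in 1 move from there.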